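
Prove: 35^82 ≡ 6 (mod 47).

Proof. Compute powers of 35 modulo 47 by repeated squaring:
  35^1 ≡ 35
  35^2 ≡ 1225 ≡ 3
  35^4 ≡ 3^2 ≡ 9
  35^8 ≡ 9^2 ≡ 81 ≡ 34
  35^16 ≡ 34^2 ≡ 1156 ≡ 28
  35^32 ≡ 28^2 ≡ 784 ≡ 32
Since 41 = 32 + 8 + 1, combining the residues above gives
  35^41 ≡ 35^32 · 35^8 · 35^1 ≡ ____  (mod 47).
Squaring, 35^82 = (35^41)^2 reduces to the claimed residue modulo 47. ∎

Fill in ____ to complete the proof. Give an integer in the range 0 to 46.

35^32 · 35^8 · 35^1 ≡ 32 · 34 · 35 = 38080.
38080 mod 47 = 10, so 35^41 ≡ 10 (mod 47).

10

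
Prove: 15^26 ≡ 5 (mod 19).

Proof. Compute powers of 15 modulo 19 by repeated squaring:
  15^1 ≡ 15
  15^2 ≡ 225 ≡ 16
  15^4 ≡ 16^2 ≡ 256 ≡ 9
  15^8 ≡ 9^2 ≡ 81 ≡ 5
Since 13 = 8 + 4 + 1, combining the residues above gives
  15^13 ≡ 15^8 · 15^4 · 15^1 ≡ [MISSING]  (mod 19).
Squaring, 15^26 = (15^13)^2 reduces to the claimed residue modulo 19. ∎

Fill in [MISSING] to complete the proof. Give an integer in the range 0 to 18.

10

Multiply the listed residues: 5 · 9 · 15 = 45 → 675.
Reducing modulo 19: 675 = 35·19 + 10, so 15^13 ≡ 10.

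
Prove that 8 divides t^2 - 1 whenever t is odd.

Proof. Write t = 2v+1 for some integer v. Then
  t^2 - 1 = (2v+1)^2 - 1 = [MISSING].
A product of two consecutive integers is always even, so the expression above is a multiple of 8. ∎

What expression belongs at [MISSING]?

(2v+1)^2 - 1 = 4v^2 + 4v + 1 - 1 = 4v^2 + 4v = 4v(v+1).
Since v and v+1 are consecutive, v(v+1) is even, and 4·(even) is a multiple of 8.

4v(v + 1)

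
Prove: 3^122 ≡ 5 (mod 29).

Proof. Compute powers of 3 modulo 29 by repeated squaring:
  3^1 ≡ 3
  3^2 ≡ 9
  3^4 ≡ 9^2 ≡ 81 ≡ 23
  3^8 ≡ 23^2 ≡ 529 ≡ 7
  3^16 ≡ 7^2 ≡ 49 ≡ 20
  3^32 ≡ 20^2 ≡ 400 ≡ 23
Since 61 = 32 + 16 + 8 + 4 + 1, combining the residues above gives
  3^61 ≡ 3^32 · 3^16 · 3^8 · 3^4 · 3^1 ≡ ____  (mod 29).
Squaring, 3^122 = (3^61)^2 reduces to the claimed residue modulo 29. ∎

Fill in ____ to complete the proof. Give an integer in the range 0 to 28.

3^32 · 3^16 · 3^8 · 3^4 · 3^1 ≡ 23 · 20 · 7 · 23 · 3 = 222180.
222180 mod 29 = 11, so 3^61 ≡ 11 (mod 29).

11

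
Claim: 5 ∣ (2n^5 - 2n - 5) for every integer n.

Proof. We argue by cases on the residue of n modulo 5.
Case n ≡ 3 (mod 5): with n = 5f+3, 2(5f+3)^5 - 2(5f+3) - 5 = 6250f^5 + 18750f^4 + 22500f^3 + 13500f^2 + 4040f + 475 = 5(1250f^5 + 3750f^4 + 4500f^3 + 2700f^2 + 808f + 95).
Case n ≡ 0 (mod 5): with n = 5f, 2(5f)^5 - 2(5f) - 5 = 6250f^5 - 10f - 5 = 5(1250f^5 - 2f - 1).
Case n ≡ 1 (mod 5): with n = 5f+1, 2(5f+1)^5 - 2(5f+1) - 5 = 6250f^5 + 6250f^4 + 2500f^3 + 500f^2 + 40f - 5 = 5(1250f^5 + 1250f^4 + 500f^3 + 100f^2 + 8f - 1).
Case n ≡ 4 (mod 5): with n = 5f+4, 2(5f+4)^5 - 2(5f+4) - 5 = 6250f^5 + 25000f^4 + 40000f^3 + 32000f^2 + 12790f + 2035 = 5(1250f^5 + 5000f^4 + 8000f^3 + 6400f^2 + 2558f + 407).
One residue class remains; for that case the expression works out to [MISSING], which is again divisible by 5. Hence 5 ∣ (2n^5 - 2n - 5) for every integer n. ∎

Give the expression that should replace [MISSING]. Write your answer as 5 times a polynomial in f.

The residues treated are {3, 0, 1, 4}, so the missing case is n ≡ 2 (mod 5); write n = 5f+2.
Then 2(5f+2)^5 - 2(5f+2) - 5 = 6250f^5 + 12500f^4 + 10000f^3 + 4000f^2 + 790f + 55 = 5(1250f^5 + 2500f^4 + 2000f^3 + 800f^2 + 158f + 11).

5(1250f^5 + 2500f^4 + 2000f^3 + 800f^2 + 158f + 11)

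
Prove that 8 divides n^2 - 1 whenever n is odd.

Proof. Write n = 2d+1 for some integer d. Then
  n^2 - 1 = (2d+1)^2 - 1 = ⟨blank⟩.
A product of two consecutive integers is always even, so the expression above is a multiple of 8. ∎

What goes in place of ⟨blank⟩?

4d(d + 1)

(2d+1)^2 - 1 = 4d^2 + 4d + 1 - 1 = 4d^2 + 4d = 4d(d+1).
Since d and d+1 are consecutive, d(d+1) is even, and 4·(even) is a multiple of 8.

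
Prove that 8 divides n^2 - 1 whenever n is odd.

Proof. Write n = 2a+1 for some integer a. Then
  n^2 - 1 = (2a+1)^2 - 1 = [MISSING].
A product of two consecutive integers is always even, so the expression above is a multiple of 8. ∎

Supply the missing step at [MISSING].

4a(a + 1)

(2a+1)^2 - 1 = 4a^2 + 4a + 1 - 1 = 4a^2 + 4a = 4a(a+1).
Since a and a+1 are consecutive, a(a+1) is even, and 4·(even) is a multiple of 8.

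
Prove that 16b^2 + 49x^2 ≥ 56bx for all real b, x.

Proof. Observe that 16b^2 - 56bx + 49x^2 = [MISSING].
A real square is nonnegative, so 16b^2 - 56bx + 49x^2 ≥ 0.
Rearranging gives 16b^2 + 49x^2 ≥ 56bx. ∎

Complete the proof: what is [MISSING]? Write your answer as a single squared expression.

16b^2 - 56bx + 49x^2 is a perfect-square trinomial: the outer terms are (4b)^2 and (7x)^2, and the cross term is -2·4b·7x.
So 16b^2 - 56bx + 49x^2 = (4b - 7x)^2 ≥ 0.

(4b - 7x)^2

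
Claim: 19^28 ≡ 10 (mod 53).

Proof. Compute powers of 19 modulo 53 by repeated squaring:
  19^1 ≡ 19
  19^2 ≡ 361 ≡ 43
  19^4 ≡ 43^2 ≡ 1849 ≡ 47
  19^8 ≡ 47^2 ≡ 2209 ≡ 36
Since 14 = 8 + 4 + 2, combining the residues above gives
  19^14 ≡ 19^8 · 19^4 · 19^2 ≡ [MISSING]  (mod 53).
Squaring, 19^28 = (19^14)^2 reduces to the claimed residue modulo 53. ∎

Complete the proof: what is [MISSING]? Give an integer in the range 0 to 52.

40

19^8 · 19^4 · 19^2 ≡ 36 · 47 · 43 = 72756.
72756 mod 53 = 40, so 19^14 ≡ 40 (mod 53).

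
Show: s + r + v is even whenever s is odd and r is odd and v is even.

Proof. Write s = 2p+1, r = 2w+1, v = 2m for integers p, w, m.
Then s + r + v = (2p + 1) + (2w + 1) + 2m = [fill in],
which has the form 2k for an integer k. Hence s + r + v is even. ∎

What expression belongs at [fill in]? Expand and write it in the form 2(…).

2(m + p + w + 1)

Expanding: (2p + 1) + (2w + 1) + 2m = 2m + 2p + 2w + 2.
Every term is even; pulling out the factor of 2 gives 2(m + p + w + 1).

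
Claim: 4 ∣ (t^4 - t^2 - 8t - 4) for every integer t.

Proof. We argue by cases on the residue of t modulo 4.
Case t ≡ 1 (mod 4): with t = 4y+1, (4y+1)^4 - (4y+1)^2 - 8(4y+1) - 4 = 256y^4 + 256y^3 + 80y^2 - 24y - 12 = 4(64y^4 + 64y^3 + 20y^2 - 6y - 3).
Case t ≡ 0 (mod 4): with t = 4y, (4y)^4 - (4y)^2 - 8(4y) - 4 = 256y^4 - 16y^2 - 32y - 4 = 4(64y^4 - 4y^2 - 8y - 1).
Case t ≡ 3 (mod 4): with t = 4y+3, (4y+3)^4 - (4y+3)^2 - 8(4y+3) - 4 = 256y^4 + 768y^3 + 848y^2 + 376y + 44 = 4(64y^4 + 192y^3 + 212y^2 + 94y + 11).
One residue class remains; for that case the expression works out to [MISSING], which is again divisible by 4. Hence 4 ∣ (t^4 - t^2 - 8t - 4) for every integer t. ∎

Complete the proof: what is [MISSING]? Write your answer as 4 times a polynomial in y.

4(64y^4 + 128y^3 + 92y^2 + 20y - 2)

Only t ≡ 2 (mod 4) is unaccounted for. Put t = 4y+2:
(4y+2)^4 - (4y+2)^2 - 8(4y+2) - 4 expands to 256y^4 + 512y^3 + 368y^2 + 80y - 8,
and factoring out 4 leaves 4(64y^4 + 128y^3 + 92y^2 + 20y - 2).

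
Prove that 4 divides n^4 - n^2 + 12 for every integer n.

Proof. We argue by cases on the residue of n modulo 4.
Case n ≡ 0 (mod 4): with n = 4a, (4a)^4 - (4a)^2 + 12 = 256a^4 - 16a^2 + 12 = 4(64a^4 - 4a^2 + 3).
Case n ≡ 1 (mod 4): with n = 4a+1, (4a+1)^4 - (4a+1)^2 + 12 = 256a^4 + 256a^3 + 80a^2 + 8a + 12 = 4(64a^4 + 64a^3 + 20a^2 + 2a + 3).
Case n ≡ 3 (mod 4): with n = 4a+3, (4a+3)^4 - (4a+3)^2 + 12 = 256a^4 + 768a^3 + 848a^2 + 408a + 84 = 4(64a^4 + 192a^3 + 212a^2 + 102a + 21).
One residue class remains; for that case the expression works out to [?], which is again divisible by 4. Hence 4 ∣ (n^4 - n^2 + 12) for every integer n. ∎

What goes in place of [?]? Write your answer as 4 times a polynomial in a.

The residues treated are {0, 1, 3}, so the missing case is n ≡ 2 (mod 4); write n = 4a+2.
Then (4a+2)^4 - (4a+2)^2 + 12 = 256a^4 + 512a^3 + 368a^2 + 112a + 24 = 4(64a^4 + 128a^3 + 92a^2 + 28a + 6).

4(64a^4 + 128a^3 + 92a^2 + 28a + 6)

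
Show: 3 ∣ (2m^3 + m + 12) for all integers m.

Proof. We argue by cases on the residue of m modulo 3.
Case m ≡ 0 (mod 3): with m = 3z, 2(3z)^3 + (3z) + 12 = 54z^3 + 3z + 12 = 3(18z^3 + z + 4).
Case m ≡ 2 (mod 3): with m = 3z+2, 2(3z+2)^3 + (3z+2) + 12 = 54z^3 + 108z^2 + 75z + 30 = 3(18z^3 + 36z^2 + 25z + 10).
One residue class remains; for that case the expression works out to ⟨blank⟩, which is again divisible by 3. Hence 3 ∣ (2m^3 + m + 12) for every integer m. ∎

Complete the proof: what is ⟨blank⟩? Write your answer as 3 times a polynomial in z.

3(18z^3 + 18z^2 + 7z + 5)

The residues treated are {0, 2}, so the missing case is m ≡ 1 (mod 3); write m = 3z+1.
Then 2(3z+1)^3 + (3z+1) + 12 = 54z^3 + 54z^2 + 21z + 15 = 3(18z^3 + 18z^2 + 7z + 5).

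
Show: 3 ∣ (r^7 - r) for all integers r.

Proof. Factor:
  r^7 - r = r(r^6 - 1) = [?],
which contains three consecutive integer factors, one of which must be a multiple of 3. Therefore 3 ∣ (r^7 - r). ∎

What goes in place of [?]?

(r - 1)r(r + 1)(r^4 + r^2 + 1)

r^6 - 1 = (r^2 - 1)(r^4 + r^2 + 1), and r^2 - 1 = (r-1)(r+1).
So r(r^6 - 1) = (r - 1)r(r + 1)(r^4 + r^2 + 1).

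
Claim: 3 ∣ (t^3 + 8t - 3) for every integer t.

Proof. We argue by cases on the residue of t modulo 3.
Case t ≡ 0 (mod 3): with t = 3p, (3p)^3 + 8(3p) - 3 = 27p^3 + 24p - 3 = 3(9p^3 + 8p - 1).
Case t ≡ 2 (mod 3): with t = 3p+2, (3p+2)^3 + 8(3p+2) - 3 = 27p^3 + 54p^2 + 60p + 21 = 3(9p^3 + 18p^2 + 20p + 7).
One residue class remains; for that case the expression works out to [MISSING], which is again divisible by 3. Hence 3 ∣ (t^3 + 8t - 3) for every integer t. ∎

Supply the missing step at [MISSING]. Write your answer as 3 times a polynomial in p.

3(9p^3 + 9p^2 + 11p + 2)

The residues treated are {0, 2}, so the missing case is t ≡ 1 (mod 3); write t = 3p+1.
Then (3p+1)^3 + 8(3p+1) - 3 = 27p^3 + 27p^2 + 33p + 6 = 3(9p^3 + 9p^2 + 11p + 2).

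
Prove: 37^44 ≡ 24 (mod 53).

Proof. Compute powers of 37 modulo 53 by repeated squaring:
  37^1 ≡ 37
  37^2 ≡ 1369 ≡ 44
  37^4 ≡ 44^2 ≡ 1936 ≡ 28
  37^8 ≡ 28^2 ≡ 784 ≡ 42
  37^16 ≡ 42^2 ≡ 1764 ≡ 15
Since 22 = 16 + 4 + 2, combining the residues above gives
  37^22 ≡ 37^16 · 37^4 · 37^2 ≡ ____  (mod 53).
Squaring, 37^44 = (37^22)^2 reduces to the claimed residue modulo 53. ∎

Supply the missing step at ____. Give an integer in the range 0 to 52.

36

Multiply the listed residues: 15 · 28 · 44 = 420 → 18480.
Reducing modulo 53: 18480 = 348·53 + 36, so 37^22 ≡ 36.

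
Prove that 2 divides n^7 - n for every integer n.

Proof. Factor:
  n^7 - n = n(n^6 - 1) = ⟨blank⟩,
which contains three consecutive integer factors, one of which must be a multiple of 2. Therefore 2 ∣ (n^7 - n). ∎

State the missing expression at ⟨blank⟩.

(n - 1)n(n + 1)(n^4 + n^2 + 1)

n^6 - 1 = (n^2 - 1)(n^4 + n^2 + 1), and n^2 - 1 = (n-1)(n+1).
So n(n^6 - 1) = (n - 1)n(n + 1)(n^4 + n^2 + 1).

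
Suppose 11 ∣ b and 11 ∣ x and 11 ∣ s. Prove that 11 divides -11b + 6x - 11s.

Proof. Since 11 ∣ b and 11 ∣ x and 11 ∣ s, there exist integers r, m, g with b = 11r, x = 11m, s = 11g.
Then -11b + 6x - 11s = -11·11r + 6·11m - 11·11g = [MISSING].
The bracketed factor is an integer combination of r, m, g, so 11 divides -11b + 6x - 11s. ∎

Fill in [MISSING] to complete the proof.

11(-11g + 6m - 11r)

Pull the common 11 out of every term: -11·11r + 6·11m - 11·11g = 11(-11g + 6m - 11r).
-11g + 6m - 11r is an integer, which exhibits the divisibility.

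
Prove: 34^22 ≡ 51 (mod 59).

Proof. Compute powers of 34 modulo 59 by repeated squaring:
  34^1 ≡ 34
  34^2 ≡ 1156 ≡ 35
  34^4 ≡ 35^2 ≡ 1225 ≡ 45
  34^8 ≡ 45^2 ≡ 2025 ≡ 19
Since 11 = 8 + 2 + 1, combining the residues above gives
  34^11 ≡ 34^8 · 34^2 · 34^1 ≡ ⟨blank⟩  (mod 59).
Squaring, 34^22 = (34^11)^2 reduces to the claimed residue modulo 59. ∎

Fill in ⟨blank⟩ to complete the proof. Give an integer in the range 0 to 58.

Multiply the listed residues: 19 · 35 · 34 = 665 → 22610.
Reducing modulo 59: 22610 = 383·59 + 13, so 34^11 ≡ 13.

13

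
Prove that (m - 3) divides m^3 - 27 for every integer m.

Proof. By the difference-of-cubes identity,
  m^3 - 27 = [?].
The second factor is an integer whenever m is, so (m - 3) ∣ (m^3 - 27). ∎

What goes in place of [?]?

a^3 - b^3 = (a - b)(a^2 + ab + b^2). With a = m, b = 3:
m^3 - 27 = (m - 3)(m^2 + 3m + 9).

(m - 3)(m^2 + 3m + 9)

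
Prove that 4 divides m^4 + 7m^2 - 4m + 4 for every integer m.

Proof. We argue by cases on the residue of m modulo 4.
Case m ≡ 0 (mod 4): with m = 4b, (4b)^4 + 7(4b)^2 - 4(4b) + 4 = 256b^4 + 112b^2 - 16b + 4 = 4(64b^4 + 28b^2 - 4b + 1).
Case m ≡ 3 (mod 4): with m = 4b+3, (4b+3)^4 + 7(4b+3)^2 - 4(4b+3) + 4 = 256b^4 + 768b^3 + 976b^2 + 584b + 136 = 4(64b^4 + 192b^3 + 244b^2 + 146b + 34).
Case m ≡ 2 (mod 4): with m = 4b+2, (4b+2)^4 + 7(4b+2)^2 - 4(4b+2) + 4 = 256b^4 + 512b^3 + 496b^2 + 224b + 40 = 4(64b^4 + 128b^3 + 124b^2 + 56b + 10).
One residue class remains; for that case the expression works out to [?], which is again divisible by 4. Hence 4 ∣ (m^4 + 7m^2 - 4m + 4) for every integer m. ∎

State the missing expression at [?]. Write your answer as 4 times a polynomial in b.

Only m ≡ 1 (mod 4) is unaccounted for. Put m = 4b+1:
(4b+1)^4 + 7(4b+1)^2 - 4(4b+1) + 4 expands to 256b^4 + 256b^3 + 208b^2 + 56b + 8,
and factoring out 4 leaves 4(64b^4 + 64b^3 + 52b^2 + 14b + 2).

4(64b^4 + 64b^3 + 52b^2 + 14b + 2)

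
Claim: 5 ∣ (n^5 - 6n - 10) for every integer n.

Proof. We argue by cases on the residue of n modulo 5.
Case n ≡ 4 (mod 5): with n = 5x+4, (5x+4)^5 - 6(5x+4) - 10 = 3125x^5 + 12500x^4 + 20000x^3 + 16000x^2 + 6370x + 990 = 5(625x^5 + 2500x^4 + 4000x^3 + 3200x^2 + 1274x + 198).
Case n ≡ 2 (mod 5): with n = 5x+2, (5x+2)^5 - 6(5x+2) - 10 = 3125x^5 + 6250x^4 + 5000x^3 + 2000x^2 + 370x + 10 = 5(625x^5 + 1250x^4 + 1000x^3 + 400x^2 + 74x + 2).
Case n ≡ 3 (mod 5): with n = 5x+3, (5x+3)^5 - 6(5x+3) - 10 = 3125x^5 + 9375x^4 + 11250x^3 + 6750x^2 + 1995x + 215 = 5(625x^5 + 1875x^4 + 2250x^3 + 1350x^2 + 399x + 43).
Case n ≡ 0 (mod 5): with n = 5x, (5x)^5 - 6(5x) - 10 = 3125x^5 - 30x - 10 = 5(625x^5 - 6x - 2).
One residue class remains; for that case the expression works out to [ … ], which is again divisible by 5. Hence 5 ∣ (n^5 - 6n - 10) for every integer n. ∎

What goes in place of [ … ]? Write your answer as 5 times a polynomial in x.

Only n ≡ 1 (mod 5) is unaccounted for. Put n = 5x+1:
(5x+1)^5 - 6(5x+1) - 10 expands to 3125x^5 + 3125x^4 + 1250x^3 + 250x^2 - 5x - 15,
and factoring out 5 leaves 5(625x^5 + 625x^4 + 250x^3 + 50x^2 - x - 3).

5(625x^5 + 625x^4 + 250x^3 + 50x^2 - x - 3)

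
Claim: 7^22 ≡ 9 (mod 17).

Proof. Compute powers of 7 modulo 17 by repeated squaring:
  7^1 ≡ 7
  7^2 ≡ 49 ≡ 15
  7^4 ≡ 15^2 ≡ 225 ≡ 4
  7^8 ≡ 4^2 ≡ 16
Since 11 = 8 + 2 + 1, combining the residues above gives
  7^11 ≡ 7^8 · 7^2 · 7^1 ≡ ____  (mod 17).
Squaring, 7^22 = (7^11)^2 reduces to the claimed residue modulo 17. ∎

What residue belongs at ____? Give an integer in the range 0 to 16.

14

Multiply the listed residues: 16 · 15 · 7 = 240 → 1680.
Reducing modulo 17: 1680 = 98·17 + 14, so 7^11 ≡ 14.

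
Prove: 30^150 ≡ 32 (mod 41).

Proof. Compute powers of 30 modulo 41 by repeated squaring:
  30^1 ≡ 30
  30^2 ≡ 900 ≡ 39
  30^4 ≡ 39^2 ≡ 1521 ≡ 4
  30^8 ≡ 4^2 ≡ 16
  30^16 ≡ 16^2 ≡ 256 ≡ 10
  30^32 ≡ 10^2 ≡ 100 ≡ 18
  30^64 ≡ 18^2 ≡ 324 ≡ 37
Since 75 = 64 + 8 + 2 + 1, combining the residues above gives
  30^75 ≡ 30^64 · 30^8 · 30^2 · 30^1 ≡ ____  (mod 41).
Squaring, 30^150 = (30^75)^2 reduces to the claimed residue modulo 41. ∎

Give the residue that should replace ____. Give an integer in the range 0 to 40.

30^64 · 30^8 · 30^2 · 30^1 ≡ 37 · 16 · 39 · 30 = 692640.
692640 mod 41 = 27, so 30^75 ≡ 27 (mod 41).

27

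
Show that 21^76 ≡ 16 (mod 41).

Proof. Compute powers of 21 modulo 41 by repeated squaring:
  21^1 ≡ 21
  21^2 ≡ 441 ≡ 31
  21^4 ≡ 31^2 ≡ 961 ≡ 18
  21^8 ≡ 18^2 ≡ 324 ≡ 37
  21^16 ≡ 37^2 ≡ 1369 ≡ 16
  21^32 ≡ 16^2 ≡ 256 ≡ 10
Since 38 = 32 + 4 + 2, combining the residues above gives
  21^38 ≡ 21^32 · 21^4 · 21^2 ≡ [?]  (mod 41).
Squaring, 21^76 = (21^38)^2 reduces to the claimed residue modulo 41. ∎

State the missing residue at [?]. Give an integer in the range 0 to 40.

Multiply the listed residues: 10 · 18 · 31 = 180 → 5580.
Reducing modulo 41: 5580 = 136·41 + 4, so 21^38 ≡ 4.

4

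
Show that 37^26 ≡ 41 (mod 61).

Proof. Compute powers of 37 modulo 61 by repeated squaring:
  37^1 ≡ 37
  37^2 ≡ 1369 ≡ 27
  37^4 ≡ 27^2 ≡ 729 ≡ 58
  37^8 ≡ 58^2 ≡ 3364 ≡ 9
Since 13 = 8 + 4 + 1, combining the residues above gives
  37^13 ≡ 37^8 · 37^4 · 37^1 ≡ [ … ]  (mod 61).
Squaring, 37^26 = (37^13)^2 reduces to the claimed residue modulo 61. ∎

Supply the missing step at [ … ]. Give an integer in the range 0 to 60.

Multiply the listed residues: 9 · 58 · 37 = 522 → 19314.
Reducing modulo 61: 19314 = 316·61 + 38, so 37^13 ≡ 38.

38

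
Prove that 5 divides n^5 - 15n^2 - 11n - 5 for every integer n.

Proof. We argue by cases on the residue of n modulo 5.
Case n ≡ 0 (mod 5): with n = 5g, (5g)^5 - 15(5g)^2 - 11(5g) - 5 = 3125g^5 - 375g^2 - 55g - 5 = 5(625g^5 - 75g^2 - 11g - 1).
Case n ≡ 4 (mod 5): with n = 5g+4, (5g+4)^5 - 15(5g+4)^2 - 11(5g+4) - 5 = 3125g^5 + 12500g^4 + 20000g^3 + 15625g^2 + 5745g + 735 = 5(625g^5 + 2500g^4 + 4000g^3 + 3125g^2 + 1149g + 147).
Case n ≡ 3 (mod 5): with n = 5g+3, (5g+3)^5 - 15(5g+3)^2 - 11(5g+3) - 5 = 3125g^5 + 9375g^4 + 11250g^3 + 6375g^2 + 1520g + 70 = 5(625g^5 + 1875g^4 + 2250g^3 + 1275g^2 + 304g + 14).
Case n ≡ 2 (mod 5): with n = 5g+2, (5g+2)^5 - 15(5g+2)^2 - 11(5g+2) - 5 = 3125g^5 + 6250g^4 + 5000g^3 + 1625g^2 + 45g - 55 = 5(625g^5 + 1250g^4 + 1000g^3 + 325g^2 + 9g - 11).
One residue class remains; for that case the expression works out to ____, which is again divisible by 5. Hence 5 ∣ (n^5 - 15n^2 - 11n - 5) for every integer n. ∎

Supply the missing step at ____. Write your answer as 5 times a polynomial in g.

Only n ≡ 1 (mod 5) is unaccounted for. Put n = 5g+1:
(5g+1)^5 - 15(5g+1)^2 - 11(5g+1) - 5 expands to 3125g^5 + 3125g^4 + 1250g^3 - 125g^2 - 180g - 30,
and factoring out 5 leaves 5(625g^5 + 625g^4 + 250g^3 - 25g^2 - 36g - 6).

5(625g^5 + 625g^4 + 250g^3 - 25g^2 - 36g - 6)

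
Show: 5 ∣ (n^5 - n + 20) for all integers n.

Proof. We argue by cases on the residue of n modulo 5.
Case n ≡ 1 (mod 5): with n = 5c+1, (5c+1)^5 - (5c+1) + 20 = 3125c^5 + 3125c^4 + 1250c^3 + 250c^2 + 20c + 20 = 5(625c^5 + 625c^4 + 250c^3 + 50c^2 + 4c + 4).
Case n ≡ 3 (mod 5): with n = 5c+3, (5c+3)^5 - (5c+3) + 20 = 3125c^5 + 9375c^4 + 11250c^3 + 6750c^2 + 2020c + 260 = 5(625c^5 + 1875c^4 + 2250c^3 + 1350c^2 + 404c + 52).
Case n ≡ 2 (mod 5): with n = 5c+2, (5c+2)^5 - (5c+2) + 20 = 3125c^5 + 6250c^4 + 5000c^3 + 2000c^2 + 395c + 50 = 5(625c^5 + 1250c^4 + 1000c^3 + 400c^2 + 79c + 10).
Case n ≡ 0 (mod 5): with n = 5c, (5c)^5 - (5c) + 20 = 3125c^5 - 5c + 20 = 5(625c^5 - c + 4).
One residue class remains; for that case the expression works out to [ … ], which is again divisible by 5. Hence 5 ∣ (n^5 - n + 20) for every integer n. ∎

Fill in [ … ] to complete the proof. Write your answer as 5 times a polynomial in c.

5(625c^5 + 2500c^4 + 4000c^3 + 3200c^2 + 1279c + 208)

The residues treated are {1, 3, 2, 0}, so the missing case is n ≡ 4 (mod 5); write n = 5c+4.
Then (5c+4)^5 - (5c+4) + 20 = 3125c^5 + 12500c^4 + 20000c^3 + 16000c^2 + 6395c + 1040 = 5(625c^5 + 2500c^4 + 4000c^3 + 3200c^2 + 1279c + 208).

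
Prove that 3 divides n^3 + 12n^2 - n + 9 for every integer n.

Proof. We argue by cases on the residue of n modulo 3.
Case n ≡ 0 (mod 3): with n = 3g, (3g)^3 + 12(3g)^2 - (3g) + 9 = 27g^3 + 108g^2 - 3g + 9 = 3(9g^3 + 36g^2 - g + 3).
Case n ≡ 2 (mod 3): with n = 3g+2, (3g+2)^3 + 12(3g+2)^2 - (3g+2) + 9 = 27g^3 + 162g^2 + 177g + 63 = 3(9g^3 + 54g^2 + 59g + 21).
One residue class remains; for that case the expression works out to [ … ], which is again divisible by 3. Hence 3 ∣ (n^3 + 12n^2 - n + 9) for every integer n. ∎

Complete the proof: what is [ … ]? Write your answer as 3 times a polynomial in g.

The residues treated are {0, 2}, so the missing case is n ≡ 1 (mod 3); write n = 3g+1.
Then (3g+1)^3 + 12(3g+1)^2 - (3g+1) + 9 = 27g^3 + 135g^2 + 78g + 21 = 3(9g^3 + 45g^2 + 26g + 7).

3(9g^3 + 45g^2 + 26g + 7)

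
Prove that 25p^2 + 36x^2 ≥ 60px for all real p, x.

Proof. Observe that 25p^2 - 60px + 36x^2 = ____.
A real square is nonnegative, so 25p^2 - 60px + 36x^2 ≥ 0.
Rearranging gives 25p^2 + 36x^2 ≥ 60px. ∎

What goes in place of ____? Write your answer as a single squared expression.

The leading and trailing coefficients are 5^2 and 6^2, and 60 = 2·5·6, so the trinomial is (5p - 6x)^2.
Hence 25p^2 - 60px + 36x^2 ≥ 0.

(5p - 6x)^2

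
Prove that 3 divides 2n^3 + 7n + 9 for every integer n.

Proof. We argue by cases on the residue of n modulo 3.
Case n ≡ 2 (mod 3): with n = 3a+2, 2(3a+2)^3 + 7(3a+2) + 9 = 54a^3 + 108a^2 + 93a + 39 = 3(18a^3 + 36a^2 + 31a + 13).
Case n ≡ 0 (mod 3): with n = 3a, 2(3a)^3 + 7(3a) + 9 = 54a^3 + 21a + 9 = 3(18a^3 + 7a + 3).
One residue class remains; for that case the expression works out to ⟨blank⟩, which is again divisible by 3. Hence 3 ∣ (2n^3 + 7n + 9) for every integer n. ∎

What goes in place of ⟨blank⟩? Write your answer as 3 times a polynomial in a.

3(18a^3 + 18a^2 + 13a + 6)

The residues treated are {2, 0}, so the missing case is n ≡ 1 (mod 3); write n = 3a+1.
Then 2(3a+1)^3 + 7(3a+1) + 9 = 54a^3 + 54a^2 + 39a + 18 = 3(18a^3 + 18a^2 + 13a + 6).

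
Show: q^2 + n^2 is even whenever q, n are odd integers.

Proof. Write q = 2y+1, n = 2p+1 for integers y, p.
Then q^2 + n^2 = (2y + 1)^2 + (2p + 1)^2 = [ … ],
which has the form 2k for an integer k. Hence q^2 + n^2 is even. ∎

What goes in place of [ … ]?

2(2p^2 + 2p + 2y^2 + 2y + 1)

(2y + 1)^2 + (2p + 1)^2 = 4p^2 + 4p + 4y^2 + 4y + 2
= 2(2p^2 + 2p + 2y^2 + 2y + 1).
Since 2p^2 + 2p + 2y^2 + 2y + 1 is an integer, the sum of squares is of the form 2k for an integer k.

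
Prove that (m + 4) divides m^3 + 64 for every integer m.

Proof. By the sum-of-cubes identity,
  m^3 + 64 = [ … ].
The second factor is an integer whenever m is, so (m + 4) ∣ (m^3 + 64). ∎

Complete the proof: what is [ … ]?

a^3 + b^3 = (a + b)(a^2 - ab + b^2). With a = m, b = 4:
m^3 + 64 = (m + 4)(m^2 - 4m + 16).

(m + 4)(m^2 - 4m + 16)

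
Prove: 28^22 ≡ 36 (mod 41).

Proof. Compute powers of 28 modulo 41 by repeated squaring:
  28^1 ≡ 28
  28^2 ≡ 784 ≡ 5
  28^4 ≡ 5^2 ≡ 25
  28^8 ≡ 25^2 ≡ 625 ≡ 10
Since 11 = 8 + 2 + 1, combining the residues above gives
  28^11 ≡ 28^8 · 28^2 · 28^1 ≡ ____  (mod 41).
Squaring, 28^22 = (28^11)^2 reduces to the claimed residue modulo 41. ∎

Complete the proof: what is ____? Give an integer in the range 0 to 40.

6

Multiply the listed residues: 10 · 5 · 28 = 50 → 1400.
Reducing modulo 41: 1400 = 34·41 + 6, so 28^11 ≡ 6.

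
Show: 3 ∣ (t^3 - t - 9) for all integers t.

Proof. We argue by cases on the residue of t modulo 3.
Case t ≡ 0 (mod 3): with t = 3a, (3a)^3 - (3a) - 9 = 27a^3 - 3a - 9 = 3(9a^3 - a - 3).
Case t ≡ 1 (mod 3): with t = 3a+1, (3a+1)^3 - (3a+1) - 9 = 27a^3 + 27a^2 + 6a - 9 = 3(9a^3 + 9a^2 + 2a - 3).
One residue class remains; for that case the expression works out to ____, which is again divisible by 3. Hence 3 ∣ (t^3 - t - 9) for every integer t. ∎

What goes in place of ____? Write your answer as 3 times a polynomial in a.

Only t ≡ 2 (mod 3) is unaccounted for. Put t = 3a+2:
(3a+2)^3 - (3a+2) - 9 expands to 27a^3 + 54a^2 + 33a - 3,
and factoring out 3 leaves 3(9a^3 + 18a^2 + 11a - 1).

3(9a^3 + 18a^2 + 11a - 1)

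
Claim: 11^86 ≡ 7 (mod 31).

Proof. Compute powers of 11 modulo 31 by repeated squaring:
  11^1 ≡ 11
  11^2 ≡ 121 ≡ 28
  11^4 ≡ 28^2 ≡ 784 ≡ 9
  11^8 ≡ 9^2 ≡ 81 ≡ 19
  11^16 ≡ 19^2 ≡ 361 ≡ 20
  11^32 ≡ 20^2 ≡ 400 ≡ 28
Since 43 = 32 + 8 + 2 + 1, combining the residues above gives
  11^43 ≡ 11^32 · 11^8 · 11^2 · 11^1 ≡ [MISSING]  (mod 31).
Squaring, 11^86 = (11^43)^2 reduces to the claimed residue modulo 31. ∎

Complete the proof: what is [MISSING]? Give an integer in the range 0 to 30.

11^32 · 11^8 · 11^2 · 11^1 ≡ 28 · 19 · 28 · 11 = 163856.
163856 mod 31 = 21, so 11^43 ≡ 21 (mod 31).

21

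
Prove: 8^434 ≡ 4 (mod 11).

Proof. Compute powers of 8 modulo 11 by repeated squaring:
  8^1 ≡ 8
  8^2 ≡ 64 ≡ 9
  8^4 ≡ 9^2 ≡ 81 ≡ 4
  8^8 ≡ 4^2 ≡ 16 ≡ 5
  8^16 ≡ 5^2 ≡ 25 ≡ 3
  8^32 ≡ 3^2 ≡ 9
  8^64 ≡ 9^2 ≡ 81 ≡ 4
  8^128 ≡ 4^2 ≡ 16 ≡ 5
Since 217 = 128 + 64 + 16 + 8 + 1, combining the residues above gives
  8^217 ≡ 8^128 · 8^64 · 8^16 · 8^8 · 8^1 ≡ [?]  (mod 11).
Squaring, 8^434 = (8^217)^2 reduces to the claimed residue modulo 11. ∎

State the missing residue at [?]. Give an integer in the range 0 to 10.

2

8^128 · 8^64 · 8^16 · 8^8 · 8^1 ≡ 5 · 4 · 3 · 5 · 8 = 2400.
2400 mod 11 = 2, so 8^217 ≡ 2 (mod 11).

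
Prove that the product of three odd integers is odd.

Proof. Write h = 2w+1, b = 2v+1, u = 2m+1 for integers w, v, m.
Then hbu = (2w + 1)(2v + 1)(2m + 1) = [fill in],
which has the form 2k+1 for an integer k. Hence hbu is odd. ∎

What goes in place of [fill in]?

2(4mvw + 2mv + 2mw + m + 2vw + v + w) + 1

(2w + 1)(2v + 1)(2m + 1) = 8mvw + 4mv + 4mw + 2m + 4vw + 2v + 2w + 1
= 2(4mvw + 2mv + 2mw + m + 2vw + v + w) + 1.
Since 4mvw + 2mv + 2mw + m + 2vw + v + w is an integer, the product is of the form 2k+1 for an integer k.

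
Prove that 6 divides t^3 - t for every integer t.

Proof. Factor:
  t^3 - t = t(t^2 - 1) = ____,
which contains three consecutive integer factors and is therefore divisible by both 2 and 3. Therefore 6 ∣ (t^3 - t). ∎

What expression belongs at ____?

(t - 1)t(t + 1)

t(t^2 - 1) = t(t - 1)(t + 1) = (t - 1)t(t + 1).
These three factors are consecutive integers, so their product is divisible by 6.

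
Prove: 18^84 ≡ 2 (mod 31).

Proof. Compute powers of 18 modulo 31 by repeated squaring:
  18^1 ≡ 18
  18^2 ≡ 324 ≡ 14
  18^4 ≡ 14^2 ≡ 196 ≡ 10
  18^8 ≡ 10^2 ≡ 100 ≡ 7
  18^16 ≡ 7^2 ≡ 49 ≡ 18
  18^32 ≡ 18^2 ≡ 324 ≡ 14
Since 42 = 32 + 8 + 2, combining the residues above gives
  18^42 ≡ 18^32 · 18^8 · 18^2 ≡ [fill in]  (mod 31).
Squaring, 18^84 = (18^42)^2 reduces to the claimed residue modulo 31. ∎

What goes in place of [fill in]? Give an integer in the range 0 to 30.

Multiply the listed residues: 14 · 7 · 14 = 98 → 1372.
Reducing modulo 31: 1372 = 44·31 + 8, so 18^42 ≡ 8.

8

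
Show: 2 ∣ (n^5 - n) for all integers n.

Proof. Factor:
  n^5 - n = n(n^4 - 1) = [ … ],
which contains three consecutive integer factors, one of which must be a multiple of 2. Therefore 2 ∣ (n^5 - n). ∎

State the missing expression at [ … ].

(n - 1)n(n + 1)(n^2 + 1)

n^4 - 1 = (n^2 - 1)(n^2 + 1), and n^2 - 1 = (n-1)(n+1).
So n(n^4 - 1) = (n - 1)n(n + 1)(n^2 + 1).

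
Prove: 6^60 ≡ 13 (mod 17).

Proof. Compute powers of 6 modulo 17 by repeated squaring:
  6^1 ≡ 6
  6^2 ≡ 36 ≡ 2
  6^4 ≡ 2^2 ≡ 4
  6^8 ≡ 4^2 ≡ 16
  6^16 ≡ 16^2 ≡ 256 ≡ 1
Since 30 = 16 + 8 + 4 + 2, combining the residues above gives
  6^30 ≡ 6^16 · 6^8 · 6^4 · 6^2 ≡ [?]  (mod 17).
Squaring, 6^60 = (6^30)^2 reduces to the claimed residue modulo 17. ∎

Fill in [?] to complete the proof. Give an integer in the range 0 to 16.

9

Multiply the listed residues: 1 · 16 · 4 · 2 = 16 → 64 → 128.
Reducing modulo 17: 128 = 7·17 + 9, so 6^30 ≡ 9.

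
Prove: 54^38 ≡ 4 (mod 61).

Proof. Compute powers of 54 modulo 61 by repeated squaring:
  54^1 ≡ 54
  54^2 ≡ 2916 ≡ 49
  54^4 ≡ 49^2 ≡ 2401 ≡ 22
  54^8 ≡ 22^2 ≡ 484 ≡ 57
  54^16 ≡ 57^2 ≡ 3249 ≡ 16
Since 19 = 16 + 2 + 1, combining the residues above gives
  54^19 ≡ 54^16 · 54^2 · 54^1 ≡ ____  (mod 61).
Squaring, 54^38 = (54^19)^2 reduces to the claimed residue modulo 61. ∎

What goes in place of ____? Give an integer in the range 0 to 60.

2

Multiply the listed residues: 16 · 49 · 54 = 784 → 42336.
Reducing modulo 61: 42336 = 694·61 + 2, so 54^19 ≡ 2.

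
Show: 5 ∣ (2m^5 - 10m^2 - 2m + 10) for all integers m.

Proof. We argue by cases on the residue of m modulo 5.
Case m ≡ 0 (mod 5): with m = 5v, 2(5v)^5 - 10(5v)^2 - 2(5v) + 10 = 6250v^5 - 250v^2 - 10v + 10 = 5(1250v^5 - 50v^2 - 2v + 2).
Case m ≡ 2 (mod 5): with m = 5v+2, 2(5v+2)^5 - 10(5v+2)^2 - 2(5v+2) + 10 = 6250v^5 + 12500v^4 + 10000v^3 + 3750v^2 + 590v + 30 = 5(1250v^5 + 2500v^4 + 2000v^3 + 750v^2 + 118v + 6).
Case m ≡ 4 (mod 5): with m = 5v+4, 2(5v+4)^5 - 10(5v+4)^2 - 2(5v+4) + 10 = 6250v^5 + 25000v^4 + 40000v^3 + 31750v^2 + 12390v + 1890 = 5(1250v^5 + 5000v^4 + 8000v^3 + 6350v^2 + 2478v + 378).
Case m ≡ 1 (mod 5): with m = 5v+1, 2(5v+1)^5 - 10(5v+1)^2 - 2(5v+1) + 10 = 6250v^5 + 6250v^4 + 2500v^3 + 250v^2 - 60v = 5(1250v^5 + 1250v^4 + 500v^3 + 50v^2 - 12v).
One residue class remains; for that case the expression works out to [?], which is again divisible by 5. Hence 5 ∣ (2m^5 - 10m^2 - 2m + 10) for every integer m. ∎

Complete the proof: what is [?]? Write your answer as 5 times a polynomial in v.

5(1250v^5 + 3750v^4 + 4500v^3 + 2650v^2 + 748v + 80)

The residues treated are {0, 2, 4, 1}, so the missing case is m ≡ 3 (mod 5); write m = 5v+3.
Then 2(5v+3)^5 - 10(5v+3)^2 - 2(5v+3) + 10 = 6250v^5 + 18750v^4 + 22500v^3 + 13250v^2 + 3740v + 400 = 5(1250v^5 + 3750v^4 + 4500v^3 + 2650v^2 + 748v + 80).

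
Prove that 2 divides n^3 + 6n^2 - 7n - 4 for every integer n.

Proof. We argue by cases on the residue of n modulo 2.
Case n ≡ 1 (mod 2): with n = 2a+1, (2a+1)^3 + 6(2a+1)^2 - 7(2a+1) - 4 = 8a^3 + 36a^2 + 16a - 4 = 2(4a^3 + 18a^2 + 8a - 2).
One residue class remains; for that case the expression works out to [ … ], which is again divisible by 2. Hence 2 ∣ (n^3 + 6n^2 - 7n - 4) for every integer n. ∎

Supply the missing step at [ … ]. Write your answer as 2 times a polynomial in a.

The residues treated are {1}, so the missing case is n ≡ 0 (mod 2); write n = 2a.
Then (2a)^3 + 6(2a)^2 - 7(2a) - 4 = 8a^3 + 24a^2 - 14a - 4 = 2(4a^3 + 12a^2 - 7a - 2).

2(4a^3 + 12a^2 - 7a - 2)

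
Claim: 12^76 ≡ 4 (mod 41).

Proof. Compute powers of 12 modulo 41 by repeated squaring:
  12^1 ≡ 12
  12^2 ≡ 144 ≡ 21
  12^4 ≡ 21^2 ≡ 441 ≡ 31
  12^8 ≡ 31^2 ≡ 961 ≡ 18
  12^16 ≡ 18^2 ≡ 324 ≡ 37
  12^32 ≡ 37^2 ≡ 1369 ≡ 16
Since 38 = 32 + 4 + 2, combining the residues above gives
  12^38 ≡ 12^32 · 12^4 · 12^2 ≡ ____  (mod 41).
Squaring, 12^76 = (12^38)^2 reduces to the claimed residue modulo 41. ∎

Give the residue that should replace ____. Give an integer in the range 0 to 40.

12^32 · 12^4 · 12^2 ≡ 16 · 31 · 21 = 10416.
10416 mod 41 = 2, so 12^38 ≡ 2 (mod 41).

2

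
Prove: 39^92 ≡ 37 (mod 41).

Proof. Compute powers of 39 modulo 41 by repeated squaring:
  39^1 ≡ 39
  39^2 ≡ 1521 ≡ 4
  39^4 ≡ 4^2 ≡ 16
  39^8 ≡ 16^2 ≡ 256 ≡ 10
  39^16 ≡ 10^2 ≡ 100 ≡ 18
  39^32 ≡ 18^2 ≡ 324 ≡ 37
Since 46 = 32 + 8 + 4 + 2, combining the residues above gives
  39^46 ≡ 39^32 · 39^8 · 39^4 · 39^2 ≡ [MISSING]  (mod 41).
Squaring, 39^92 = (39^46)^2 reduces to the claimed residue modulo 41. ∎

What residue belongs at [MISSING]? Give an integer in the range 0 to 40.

39^32 · 39^8 · 39^4 · 39^2 ≡ 37 · 10 · 16 · 4 = 23680.
23680 mod 41 = 23, so 39^46 ≡ 23 (mod 41).

23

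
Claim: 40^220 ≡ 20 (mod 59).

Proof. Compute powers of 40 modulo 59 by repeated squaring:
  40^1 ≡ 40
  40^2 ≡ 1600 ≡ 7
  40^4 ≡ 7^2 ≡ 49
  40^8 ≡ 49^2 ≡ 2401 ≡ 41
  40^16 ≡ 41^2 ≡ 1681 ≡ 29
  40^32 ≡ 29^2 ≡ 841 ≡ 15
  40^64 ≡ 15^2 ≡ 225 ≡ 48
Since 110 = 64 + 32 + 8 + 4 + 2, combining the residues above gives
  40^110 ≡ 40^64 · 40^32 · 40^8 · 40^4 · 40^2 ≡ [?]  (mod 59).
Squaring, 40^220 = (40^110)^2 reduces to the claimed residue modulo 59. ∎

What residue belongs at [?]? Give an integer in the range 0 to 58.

16

40^64 · 40^32 · 40^8 · 40^4 · 40^2 ≡ 48 · 15 · 41 · 49 · 7 = 10125360.
10125360 mod 59 = 16, so 40^110 ≡ 16 (mod 59).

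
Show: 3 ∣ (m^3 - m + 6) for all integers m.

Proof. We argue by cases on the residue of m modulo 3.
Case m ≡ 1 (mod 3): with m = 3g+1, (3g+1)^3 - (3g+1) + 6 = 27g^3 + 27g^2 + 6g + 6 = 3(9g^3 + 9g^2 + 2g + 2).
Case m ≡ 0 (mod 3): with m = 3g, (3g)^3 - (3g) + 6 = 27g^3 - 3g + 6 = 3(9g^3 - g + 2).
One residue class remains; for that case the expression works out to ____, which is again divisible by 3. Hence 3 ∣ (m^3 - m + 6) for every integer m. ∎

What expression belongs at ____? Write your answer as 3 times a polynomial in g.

The residues treated are {1, 0}, so the missing case is m ≡ 2 (mod 3); write m = 3g+2.
Then (3g+2)^3 - (3g+2) + 6 = 27g^3 + 54g^2 + 33g + 12 = 3(9g^3 + 18g^2 + 11g + 4).

3(9g^3 + 18g^2 + 11g + 4)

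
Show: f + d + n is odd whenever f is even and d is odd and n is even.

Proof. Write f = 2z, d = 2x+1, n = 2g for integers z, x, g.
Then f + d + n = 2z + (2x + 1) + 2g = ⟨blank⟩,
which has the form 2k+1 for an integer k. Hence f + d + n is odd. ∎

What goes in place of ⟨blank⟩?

2(g + x + z) + 1

Expanding: 2z + (2x + 1) + 2g = 2g + 2x + 2z + 1.
Every term except the constant is even, so this is 2(g + x + z) + 1,
and g + x + z ∈ ℤ gives the required form.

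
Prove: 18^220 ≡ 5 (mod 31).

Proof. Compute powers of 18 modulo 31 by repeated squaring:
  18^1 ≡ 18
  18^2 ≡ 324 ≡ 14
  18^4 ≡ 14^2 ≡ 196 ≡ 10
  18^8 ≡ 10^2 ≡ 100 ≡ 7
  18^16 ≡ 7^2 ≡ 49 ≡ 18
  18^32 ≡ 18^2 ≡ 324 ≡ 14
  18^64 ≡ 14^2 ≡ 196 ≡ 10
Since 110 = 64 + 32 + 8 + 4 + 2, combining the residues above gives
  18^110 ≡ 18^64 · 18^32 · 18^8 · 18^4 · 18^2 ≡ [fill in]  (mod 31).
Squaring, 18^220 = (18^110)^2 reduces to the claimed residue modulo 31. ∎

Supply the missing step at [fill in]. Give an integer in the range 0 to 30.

Multiply the listed residues: 10 · 14 · 7 · 10 · 14 = 140 → 980 → 9800 → 137200.
Reducing modulo 31: 137200 = 4425·31 + 25, so 18^110 ≡ 25.

25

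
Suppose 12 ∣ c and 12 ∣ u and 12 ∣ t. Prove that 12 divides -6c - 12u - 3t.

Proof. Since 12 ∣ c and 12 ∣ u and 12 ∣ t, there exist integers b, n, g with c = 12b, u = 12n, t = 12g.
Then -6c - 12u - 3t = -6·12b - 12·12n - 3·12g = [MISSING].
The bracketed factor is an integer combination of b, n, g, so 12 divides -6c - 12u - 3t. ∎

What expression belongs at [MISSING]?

12(-6b - 3g - 12n)

Pull the common 12 out of every term: -6·12b - 12·12n - 3·12g = 12(-6b - 3g - 12n).
-6b - 3g - 12n is an integer, which exhibits the divisibility.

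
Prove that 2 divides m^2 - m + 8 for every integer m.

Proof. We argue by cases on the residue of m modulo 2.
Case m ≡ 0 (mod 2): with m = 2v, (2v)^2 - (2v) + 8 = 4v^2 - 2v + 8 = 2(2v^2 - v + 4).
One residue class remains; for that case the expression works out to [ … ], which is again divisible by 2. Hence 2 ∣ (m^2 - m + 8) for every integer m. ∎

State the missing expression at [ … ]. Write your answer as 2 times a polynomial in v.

Only m ≡ 1 (mod 2) is unaccounted for. Put m = 2v+1:
(2v+1)^2 - (2v+1) + 8 expands to 4v^2 + 2v + 8,
and factoring out 2 leaves 2(2v^2 + v + 4).

2(2v^2 + v + 4)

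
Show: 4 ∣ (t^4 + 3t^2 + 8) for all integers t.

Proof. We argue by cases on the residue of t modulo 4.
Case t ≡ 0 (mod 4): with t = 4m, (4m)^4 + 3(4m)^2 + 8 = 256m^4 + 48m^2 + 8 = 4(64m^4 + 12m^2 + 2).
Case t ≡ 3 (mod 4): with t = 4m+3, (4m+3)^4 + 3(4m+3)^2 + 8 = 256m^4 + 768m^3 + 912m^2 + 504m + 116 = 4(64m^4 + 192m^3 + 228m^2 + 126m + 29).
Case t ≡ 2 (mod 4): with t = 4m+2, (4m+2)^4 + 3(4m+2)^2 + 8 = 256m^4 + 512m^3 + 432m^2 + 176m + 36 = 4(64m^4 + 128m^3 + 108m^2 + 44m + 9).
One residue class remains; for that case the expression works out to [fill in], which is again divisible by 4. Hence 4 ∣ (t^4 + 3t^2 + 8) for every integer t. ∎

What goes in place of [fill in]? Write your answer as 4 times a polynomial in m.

4(64m^4 + 64m^3 + 36m^2 + 10m + 3)

The residues treated are {0, 3, 2}, so the missing case is t ≡ 1 (mod 4); write t = 4m+1.
Then (4m+1)^4 + 3(4m+1)^2 + 8 = 256m^4 + 256m^3 + 144m^2 + 40m + 12 = 4(64m^4 + 64m^3 + 36m^2 + 10m + 3).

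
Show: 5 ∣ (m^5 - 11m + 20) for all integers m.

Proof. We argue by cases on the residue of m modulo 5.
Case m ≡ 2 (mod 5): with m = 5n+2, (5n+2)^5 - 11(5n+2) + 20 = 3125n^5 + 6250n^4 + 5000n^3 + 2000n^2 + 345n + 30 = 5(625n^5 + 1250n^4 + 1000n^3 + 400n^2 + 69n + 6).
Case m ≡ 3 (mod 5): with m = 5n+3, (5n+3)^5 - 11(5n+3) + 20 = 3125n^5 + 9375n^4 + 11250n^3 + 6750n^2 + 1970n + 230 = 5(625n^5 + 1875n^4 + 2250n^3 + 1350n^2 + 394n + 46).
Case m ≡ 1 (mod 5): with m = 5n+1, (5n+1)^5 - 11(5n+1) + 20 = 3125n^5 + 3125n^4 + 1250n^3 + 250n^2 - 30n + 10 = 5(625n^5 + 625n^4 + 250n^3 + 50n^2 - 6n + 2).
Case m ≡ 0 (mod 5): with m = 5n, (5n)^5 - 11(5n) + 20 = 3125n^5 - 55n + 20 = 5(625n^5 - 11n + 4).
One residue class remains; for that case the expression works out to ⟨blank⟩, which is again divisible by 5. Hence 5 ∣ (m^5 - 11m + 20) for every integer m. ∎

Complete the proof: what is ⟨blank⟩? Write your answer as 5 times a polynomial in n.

5(625n^5 + 2500n^4 + 4000n^3 + 3200n^2 + 1269n + 200)

Only m ≡ 4 (mod 5) is unaccounted for. Put m = 5n+4:
(5n+4)^5 - 11(5n+4) + 20 expands to 3125n^5 + 12500n^4 + 20000n^3 + 16000n^2 + 6345n + 1000,
and factoring out 5 leaves 5(625n^5 + 2500n^4 + 4000n^3 + 3200n^2 + 1269n + 200).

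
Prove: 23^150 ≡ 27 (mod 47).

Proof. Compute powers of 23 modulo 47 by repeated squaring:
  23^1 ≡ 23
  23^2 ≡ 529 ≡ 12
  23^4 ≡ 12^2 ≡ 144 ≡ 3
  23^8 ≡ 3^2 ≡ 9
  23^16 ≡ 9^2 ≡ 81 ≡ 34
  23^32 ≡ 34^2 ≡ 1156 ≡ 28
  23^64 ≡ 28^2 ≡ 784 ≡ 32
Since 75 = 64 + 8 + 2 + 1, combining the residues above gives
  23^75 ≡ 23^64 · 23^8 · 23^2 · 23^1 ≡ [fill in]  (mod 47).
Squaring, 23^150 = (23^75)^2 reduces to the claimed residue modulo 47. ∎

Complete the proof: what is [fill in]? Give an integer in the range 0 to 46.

11

Multiply the listed residues: 32 · 9 · 12 · 23 = 288 → 3456 → 79488.
Reducing modulo 47: 79488 = 1691·47 + 11, so 23^75 ≡ 11.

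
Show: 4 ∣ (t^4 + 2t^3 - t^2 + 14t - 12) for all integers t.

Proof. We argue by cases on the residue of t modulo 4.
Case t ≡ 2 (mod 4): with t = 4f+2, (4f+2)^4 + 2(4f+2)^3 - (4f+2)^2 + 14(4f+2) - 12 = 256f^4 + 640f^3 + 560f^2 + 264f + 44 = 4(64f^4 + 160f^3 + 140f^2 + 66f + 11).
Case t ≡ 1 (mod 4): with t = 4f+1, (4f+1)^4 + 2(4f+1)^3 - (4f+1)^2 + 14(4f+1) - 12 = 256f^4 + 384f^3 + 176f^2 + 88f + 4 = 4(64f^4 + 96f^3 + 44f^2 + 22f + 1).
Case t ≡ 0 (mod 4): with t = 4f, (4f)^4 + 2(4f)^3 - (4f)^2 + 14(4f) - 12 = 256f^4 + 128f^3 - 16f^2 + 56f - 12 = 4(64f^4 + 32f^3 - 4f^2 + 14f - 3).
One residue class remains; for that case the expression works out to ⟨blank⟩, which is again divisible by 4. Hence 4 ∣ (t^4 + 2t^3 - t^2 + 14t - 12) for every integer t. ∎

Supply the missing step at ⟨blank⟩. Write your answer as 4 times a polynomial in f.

4(64f^4 + 224f^3 + 284f^2 + 170f + 39)

The residues treated are {2, 1, 0}, so the missing case is t ≡ 3 (mod 4); write t = 4f+3.
Then (4f+3)^4 + 2(4f+3)^3 - (4f+3)^2 + 14(4f+3) - 12 = 256f^4 + 896f^3 + 1136f^2 + 680f + 156 = 4(64f^4 + 224f^3 + 284f^2 + 170f + 39).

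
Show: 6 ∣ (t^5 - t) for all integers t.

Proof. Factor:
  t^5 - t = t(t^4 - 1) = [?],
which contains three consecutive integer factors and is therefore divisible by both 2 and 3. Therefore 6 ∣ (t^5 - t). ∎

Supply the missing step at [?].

(t - 1)t(t + 1)(t^2 + 1)

t^4 - 1 = (t^2 - 1)(t^2 + 1), and t^2 - 1 = (t-1)(t+1).
So t(t^4 - 1) = (t - 1)t(t + 1)(t^2 + 1).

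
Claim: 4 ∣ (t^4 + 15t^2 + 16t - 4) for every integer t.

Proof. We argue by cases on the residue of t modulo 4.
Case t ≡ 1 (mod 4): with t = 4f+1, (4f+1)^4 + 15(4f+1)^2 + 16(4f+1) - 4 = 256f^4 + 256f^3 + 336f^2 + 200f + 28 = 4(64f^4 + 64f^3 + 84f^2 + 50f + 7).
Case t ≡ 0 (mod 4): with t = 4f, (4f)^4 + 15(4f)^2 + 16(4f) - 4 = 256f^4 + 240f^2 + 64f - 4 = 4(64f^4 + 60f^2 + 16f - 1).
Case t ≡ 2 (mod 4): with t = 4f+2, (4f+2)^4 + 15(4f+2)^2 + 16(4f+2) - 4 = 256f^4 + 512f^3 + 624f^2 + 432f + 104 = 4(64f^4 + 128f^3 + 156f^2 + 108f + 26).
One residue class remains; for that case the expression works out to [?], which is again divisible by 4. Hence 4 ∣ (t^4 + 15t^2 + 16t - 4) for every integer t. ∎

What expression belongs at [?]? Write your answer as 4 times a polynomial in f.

The residues treated are {1, 0, 2}, so the missing case is t ≡ 3 (mod 4); write t = 4f+3.
Then (4f+3)^4 + 15(4f+3)^2 + 16(4f+3) - 4 = 256f^4 + 768f^3 + 1104f^2 + 856f + 260 = 4(64f^4 + 192f^3 + 276f^2 + 214f + 65).

4(64f^4 + 192f^3 + 276f^2 + 214f + 65)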